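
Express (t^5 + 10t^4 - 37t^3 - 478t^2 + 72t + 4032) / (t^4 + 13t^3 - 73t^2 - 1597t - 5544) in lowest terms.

(t^3 - 5t^2 - 18t + 72)/(t^2 - 2t - 99)

By polynomial division,
  t^5 + 10t^4 - 37t^3 - 478t^2 + 72t + 4032 = (t - 3)(t^4 + 13t^3 - 73t^2 - 1597t - 5544) + (75t^3 + 900t^2 + 825t - 12600)
  t^4 + 13t^3 - 73t^2 - 1597t - 5544 = ((1/75)t + 1/75)(75t^3 + 900t^2 + 825t - 12600) + (-96t^2 - 1440t - 5376)
  75t^3 + 900t^2 + 825t - 12600 = (-(25/32)t + 75/32)(-96t^2 - 1440t - 5376) + (0)
Last nonzero remainder: -96t^2 - 1440t - 5376. Dividing through by -96 gives the monic gcd t^2 + 15t + 56.
Cancel t^2 + 15t + 56 from numerator and denominator to get the reduced form.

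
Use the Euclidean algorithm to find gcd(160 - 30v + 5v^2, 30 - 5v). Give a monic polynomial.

Euclidean algorithm in ℚ[v]:
  5v^2 - 30v + 160 = (-v)(-5v + 30) + (160)
  -5v + 30 = (-(1/32)v + 3/16)(160) + (0)
The last nonzero remainder is the constant 160, so the polynomials are coprime and gcd = 1.

1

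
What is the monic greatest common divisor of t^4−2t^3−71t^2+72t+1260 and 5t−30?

Euclidean algorithm in ℚ[t]:
  t^4−2t^3−71t^2+72t+1260 = ((1/5)t^3+(4/5)t^2−(47/5)t−42)(5t−30) + (0)
Last nonzero remainder: 5t−30. Dividing through by 5 gives the monic gcd t−6.

t−6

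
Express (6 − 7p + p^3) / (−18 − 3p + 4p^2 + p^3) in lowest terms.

By polynomial division,
  p^3 − 7p + 6 = (p^3 + 4p^2 − 3p − 18) + (−4p^2 − 4p + 24)
  p^3 + 4p^2 − 3p − 18 = (−(1/4)p − 3/4)(−4p^2 − 4p + 24) + (0)
Last nonzero remainder: −4p^2 − 4p + 24. Dividing through by −4 gives the monic gcd p^2 + p − 6.
Cancel p^2 + p − 6 from numerator and denominator to get the reduced form.

(−1 + p)/(3 + p)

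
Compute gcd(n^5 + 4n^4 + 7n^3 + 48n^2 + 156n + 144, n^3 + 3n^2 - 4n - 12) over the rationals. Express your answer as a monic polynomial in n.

Repeated division with remainder:
  n^5 + 4n^4 + 7n^3 + 48n^2 + 156n + 144 = (n^2 + n + 8)(n^3 + 3n^2 - 4n - 12) + (40n^2 + 200n + 240)
  n^3 + 3n^2 - 4n - 12 = ((1/40)n - 1/20)(40n^2 + 200n + 240) + (0)
Last nonzero remainder: 40n^2 + 200n + 240. Dividing through by 40 gives the monic gcd n^2 + 5n + 6.

n^2 + 5n + 6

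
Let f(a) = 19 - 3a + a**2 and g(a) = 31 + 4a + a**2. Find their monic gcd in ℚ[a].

1

Apply the Euclidean algorithm:
  a**2 - 3a + 19 = (a**2 + 4a + 31) + (-7a - 12)
  a**2 + 4a + 31 = (-(1/7)a - 16/49)(-7a - 12) + (1327/49)
  -7a - 12 = (-(343/1327)a - 588/1327)(1327/49) + (0)
The last nonzero remainder is the constant 1327/49, so the polynomials are coprime and gcd = 1.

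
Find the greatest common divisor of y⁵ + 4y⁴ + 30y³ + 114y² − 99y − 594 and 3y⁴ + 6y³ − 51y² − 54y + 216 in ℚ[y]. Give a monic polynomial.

y² + y − 6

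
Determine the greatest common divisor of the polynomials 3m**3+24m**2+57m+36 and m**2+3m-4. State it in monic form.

Euclidean algorithm in ℚ[m]:
  3m**3+24m**2+57m+36 = (3m+15)(m**2+3m-4) + (24m+96)
  m**2+3m-4 = ((1/24)m-1/24)(24m+96) + (0)
Last nonzero remainder: 24m+96. Dividing through by 24 gives the monic gcd m+4.

m+4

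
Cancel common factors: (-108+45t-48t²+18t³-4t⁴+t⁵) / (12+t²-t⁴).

(36-15t+4t²-t³)/(-4+t²)

Euclidean algorithm in ℚ[t]:
  t⁵-4t⁴+18t³-48t²+45t-108 = (-t+4)(-t⁴+t²+12) + (19t³-52t²+57t-156)
  -t⁴+t²+12 = (-(1/19)t-52/361)(19t³-52t²+57t-156) + (-(1260/361)t²-3780/361)
  19t³-52t²+57t-156 = (-(6859/1260)t+4693/315)(-(1260/361)t²-3780/361) + (0)
Last nonzero remainder: -(1260/361)t²-3780/361. Dividing through by -1260/361 gives the monic gcd t²+3.
Cancel t²+3 from numerator and denominator to get the reduced form.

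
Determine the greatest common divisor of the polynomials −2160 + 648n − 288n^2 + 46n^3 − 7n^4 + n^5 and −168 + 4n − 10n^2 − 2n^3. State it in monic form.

Apply the Euclidean algorithm:
  n^5 − 7n^4 + 46n^3 − 288n^2 + 648n − 2160 = (−(1/2)n^2 + 6n − 54)(−2n^3 − 10n^2 + 4n − 168) + (−936n^2 + 1872n − 11232)
  −2n^3 − 10n^2 + 4n − 168 = ((1/468)n + 7/468)(−936n^2 + 1872n − 11232) + (0)
Last nonzero remainder: −936n^2 + 1872n − 11232. Dividing through by −936 gives the monic gcd n^2 − 2n + 12.

12 − 2n + n^2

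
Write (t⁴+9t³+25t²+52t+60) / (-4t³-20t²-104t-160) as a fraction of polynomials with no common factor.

(-t³-7t²-11t-30)/(4t²+12t+80)

Euclidean algorithm in ℚ[t]:
  t⁴+9t³+25t²+52t+60 = (-(1/4)t-1)(-4t³-20t²-104t-160) + (-21t²-92t-100)
  -4t³-20t²-104t-160 = ((4/21)t+52/441)(-21t²-92t-100) + (-(32680/441)t-65360/441)
  -21t²-92t-100 = ((9261/32680)t+2205/3268)(-(32680/441)t-65360/441) + (0)
Last nonzero remainder: -(32680/441)t-65360/441. Dividing through by -32680/441 gives the monic gcd t+2.
Cancel t+2 from numerator and denominator to get the reduced form.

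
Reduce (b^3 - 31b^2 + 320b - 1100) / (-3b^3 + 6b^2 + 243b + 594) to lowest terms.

(-b^2 + 20b - 100)/(3b^2 + 27b + 54)

Apply the Euclidean algorithm:
  b^3 - 31b^2 + 320b - 1100 = (-1/3)(-3b^3 + 6b^2 + 243b + 594) + (-29b^2 + 401b - 902)
  -3b^3 + 6b^2 + 243b + 594 = ((3/29)b + 1029/841)(-29b^2 + 401b - 902) + (-(129792/841)b + 1427712/841)
  -29b^2 + 401b - 902 = ((24389/129792)b - 34481/64896)(-(129792/841)b + 1427712/841) + (0)
Last nonzero remainder: -(129792/841)b + 1427712/841. Dividing through by -129792/841 gives the monic gcd b - 11.
Cancel b - 11 from numerator and denominator to get the reduced form.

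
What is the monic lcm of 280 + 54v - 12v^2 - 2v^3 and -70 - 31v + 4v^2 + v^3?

By polynomial division,
  -2v^3 - 12v^2 + 54v + 280 = (-2)(v^3 + 4v^2 - 31v - 70) + (-4v^2 - 8v + 140)
  v^3 + 4v^2 - 31v - 70 = (-(1/4)v - 1/2)(-4v^2 - 8v + 140) + (0)
Last nonzero remainder: -4v^2 - 8v + 140. Dividing through by -4 gives the monic gcd v^2 + 2v - 35.
Then lcm(f, g) = f·g / gcd(f, g); expanding and making the result monic gives the answer.

-280 - 194v - 15v^2 + 8v^3 + v^4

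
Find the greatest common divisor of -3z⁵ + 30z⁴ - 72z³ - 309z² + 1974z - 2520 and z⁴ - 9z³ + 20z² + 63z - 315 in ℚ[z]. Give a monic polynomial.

Euclidean algorithm in ℚ[z]:
  -3z⁵ + 30z⁴ - 72z³ - 309z² + 1974z - 2520 = (-3z + 3)(z⁴ - 9z³ + 20z² + 63z - 315) + (15z³ - 180z² + 840z - 1575)
  z⁴ - 9z³ + 20z² + 63z - 315 = ((1/15)z + 1/5)(15z³ - 180z² + 840z - 1575) + (0)
Last nonzero remainder: 15z³ - 180z² + 840z - 1575. Dividing through by 15 gives the monic gcd z³ - 12z² + 56z - 105.

z³ - 12z² + 56z - 105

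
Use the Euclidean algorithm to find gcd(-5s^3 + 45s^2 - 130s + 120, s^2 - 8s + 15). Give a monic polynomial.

Repeated division with remainder:
  -5s^3 + 45s^2 - 130s + 120 = (-5s + 5)(s^2 - 8s + 15) + (-15s + 45)
  s^2 - 8s + 15 = (-(1/15)s + 1/3)(-15s + 45) + (0)
Last nonzero remainder: -15s + 45. Dividing through by -15 gives the monic gcd s - 3.

s - 3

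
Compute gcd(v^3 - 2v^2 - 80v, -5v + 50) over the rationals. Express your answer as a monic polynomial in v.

Repeated division with remainder:
  v^3 - 2v^2 - 80v = (-(1/5)v^2 - (8/5)v)(-5v + 50) + (0)
Last nonzero remainder: -5v + 50. Dividing through by -5 gives the monic gcd v - 10.

v - 10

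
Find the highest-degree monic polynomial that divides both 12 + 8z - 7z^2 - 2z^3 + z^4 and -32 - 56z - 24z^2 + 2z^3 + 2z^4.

2 + 3z + z^2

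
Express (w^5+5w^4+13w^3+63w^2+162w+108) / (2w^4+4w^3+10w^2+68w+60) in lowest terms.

(w^3+w^2+6w+36)/(2w^2-4w+20)

Euclidean algorithm in ℚ[w]:
  w^5+5w^4+13w^3+63w^2+162w+108 = ((1/2)w+3/2)(2w^4+4w^3+10w^2+68w+60) + (2w^3+14w^2+30w+18)
  2w^4+4w^3+10w^2+68w+60 = (w-5)(2w^3+14w^2+30w+18) + (50w^2+200w+150)
  2w^3+14w^2+30w+18 = ((1/25)w+3/25)(50w^2+200w+150) + (0)
Last nonzero remainder: 50w^2+200w+150. Dividing through by 50 gives the monic gcd w^2+4w+3.
Cancel w^2+4w+3 from numerator and denominator to get the reduced form.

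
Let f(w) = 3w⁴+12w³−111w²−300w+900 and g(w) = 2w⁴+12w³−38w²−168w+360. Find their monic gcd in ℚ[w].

w³+9w²+8w−60

Euclidean algorithm in ℚ[w]:
  3w⁴+12w³−111w²−300w+900 = (3/2)(2w⁴+12w³−38w²−168w+360) + (−6w³−54w²−48w+360)
  2w⁴+12w³−38w²−168w+360 = (−(1/3)w+1)(−6w³−54w²−48w+360) + (0)
Last nonzero remainder: −6w³−54w²−48w+360. Dividing through by −6 gives the monic gcd w³+9w²+8w−60.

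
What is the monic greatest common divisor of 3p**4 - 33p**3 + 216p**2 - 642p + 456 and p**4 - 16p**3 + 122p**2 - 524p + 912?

Euclidean algorithm in ℚ[p]:
  3p**4 - 33p**3 + 216p**2 - 642p + 456 = (3)(p**4 - 16p**3 + 122p**2 - 524p + 912) + (15p**3 - 150p**2 + 930p - 2280)
  p**4 - 16p**3 + 122p**2 - 524p + 912 = ((1/15)p - 2/5)(15p**3 - 150p**2 + 930p - 2280) + (0)
Last nonzero remainder: 15p**3 - 150p**2 + 930p - 2280. Dividing through by 15 gives the monic gcd p**3 - 10p**2 + 62p - 152.

p**3 - 10p**2 + 62p - 152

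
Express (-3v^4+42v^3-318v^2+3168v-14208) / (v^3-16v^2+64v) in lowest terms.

Repeated division with remainder:
  -3v^4+42v^3-318v^2+3168v-14208 = (-3v-6)(v^3-16v^2+64v) + (-222v^2+3552v-14208)
  v^3-16v^2+64v = (-(1/222)v)(-222v^2+3552v-14208) + (0)
Last nonzero remainder: -222v^2+3552v-14208. Dividing through by -222 gives the monic gcd v^2-16v+64.
Cancel v^2-16v+64 from numerator and denominator to get the reduced form.

(-3v^2-6v-222)/(v)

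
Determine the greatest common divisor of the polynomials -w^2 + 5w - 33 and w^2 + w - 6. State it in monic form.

Repeated division with remainder:
  -w^2 + 5w - 33 = (-1)(w^2 + w - 6) + (6w - 39)
  w^2 + w - 6 = ((1/6)w + 5/4)(6w - 39) + (171/4)
  6w - 39 = ((8/57)w - 52/57)(171/4) + (0)
The last nonzero remainder is the constant 171/4, so the polynomials are coprime and gcd = 1.

1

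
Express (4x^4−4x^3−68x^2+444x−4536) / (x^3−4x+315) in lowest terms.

By polynomial division,
  4x^4−4x^3−68x^2+444x−4536 = (4x−4)(x^3−4x+315) + (−52x^2−832x−3276)
  x^3−4x+315 = (−(1/52)x+4/13)(−52x^2−832x−3276) + (189x+1323)
  −52x^2−832x−3276 = (−(52/189)x−52/21)(189x+1323) + (0)
Last nonzero remainder: 189x+1323. Dividing through by 189 gives the monic gcd x+7.
Cancel x+7 from numerator and denominator to get the reduced form.

(4x^3−32x^2+156x−648)/(x^2−7x+45)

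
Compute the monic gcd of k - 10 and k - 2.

1

Apply the Euclidean algorithm:
  k - 10 = (k - 2) + (-8)
  k - 2 = (-(1/8)k + 1/4)(-8) + (0)
The last nonzero remainder is the constant -8, so the polynomials are coprime and gcd = 1.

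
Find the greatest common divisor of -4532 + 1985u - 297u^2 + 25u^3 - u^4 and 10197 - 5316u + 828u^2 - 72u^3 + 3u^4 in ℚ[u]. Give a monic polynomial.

Euclidean algorithm in ℚ[u]:
  -u^4 + 25u^3 - 297u^2 + 1985u - 4532 = (-1/3)(3u^4 - 72u^3 + 828u^2 - 5316u + 10197) + (u^3 - 21u^2 + 213u - 1133)
  3u^4 - 72u^3 + 828u^2 - 5316u + 10197 = (3u - 9)(u^3 - 21u^2 + 213u - 1133) + (0)
The last nonzero remainder u^3 - 21u^2 + 213u - 1133 is already monic.

-1133 + 213u - 21u^2 + u^3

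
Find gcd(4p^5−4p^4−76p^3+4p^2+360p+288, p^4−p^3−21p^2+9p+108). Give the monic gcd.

p^3−4p^2−9p+36

Repeated division with remainder:
  4p^5−4p^4−76p^3+4p^2+360p+288 = (4p)(p^4−p^3−21p^2+9p+108) + (8p^3−32p^2−72p+288)
  p^4−p^3−21p^2+9p+108 = ((1/8)p+3/8)(8p^3−32p^2−72p+288) + (0)
Last nonzero remainder: 8p^3−32p^2−72p+288. Dividing through by 8 gives the monic gcd p^3−4p^2−9p+36.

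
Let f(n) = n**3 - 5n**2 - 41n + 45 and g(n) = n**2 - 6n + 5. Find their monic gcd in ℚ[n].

n - 1

Euclidean algorithm in ℚ[n]:
  n**3 - 5n**2 - 41n + 45 = (n + 1)(n**2 - 6n + 5) + (-40n + 40)
  n**2 - 6n + 5 = (-(1/40)n + 1/8)(-40n + 40) + (0)
Last nonzero remainder: -40n + 40. Dividing through by -40 gives the monic gcd n - 1.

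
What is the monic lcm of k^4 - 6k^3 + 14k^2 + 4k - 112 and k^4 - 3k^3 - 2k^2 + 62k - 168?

Apply the Euclidean algorithm:
  k^4 - 6k^3 + 14k^2 + 4k - 112 = (k^4 - 3k^3 - 2k^2 + 62k - 168) + (-3k^3 + 16k^2 - 58k + 56)
  k^4 - 3k^3 - 2k^2 + 62k - 168 = (-(1/3)k - 7/9)(-3k^3 + 16k^2 - 58k + 56) + (-(80/9)k^2 + (320/9)k - 1120/9)
  -3k^3 + 16k^2 - 58k + 56 = ((27/80)k - 9/20)(-(80/9)k^2 + (320/9)k - 1120/9) + (0)
Last nonzero remainder: -(80/9)k^2 + (320/9)k - 1120/9. Dividing through by -80/9 gives the monic gcd k^2 - 4k + 14.
Then lcm(f, g) = f·g / gcd(f, g); expanding and making the result monic gives the answer.

k^6 - 5k^5 - 4k^4 + 90k^3 - 276k^2 - 160k + 1344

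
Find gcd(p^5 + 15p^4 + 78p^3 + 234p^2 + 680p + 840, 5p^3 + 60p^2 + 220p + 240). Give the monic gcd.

p^2 + 8p + 12

Apply the Euclidean algorithm:
  p^5 + 15p^4 + 78p^3 + 234p^2 + 680p + 840 = ((1/5)p^2 + (3/5)p − 2/5)(5p^3 + 60p^2 + 220p + 240) + (78p^2 + 624p + 936)
  5p^3 + 60p^2 + 220p + 240 = ((5/78)p + 10/39)(78p^2 + 624p + 936) + (0)
Last nonzero remainder: 78p^2 + 624p + 936. Dividing through by 78 gives the monic gcd p^2 + 8p + 12.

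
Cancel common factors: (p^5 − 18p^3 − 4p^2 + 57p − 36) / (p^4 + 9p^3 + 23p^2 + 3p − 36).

Apply the Euclidean algorithm:
  p^5 − 18p^3 − 4p^2 + 57p − 36 = (p − 9)(p^4 + 9p^3 + 23p^2 + 3p − 36) + (40p^3 + 200p^2 + 120p − 360)
  p^4 + 9p^3 + 23p^2 + 3p − 36 = ((1/40)p + 1/10)(40p^3 + 200p^2 + 120p − 360) + (0)
Last nonzero remainder: 40p^3 + 200p^2 + 120p − 360. Dividing through by 40 gives the monic gcd p^3 + 5p^2 + 3p − 9.
Cancel p^3 + 5p^2 + 3p − 9 from numerator and denominator to get the reduced form.

(p^2 − 5p + 4)/(p + 4)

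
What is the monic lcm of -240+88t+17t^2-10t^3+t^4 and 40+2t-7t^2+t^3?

Repeated division with remainder:
  t^4-10t^3+17t^2+88t-240 = (t-3)(t^3-7t^2+2t+40) + (-6t^2+54t-120)
  t^3-7t^2+2t+40 = (-(1/6)t-1/3)(-6t^2+54t-120) + (0)
Last nonzero remainder: -6t^2+54t-120. Dividing through by -6 gives the monic gcd t^2-9t+20.
Then lcm(f, g) = f·g / gcd(f, g); expanding and making the result monic gives the answer.

-480-64t+122t^2-3t^3-8t^4+t^5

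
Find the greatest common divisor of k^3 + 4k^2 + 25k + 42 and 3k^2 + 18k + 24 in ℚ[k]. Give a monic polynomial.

k + 2

Apply the Euclidean algorithm:
  k^3 + 4k^2 + 25k + 42 = ((1/3)k − 2/3)(3k^2 + 18k + 24) + (29k + 58)
  3k^2 + 18k + 24 = ((3/29)k + 12/29)(29k + 58) + (0)
Last nonzero remainder: 29k + 58. Dividing through by 29 gives the monic gcd k + 2.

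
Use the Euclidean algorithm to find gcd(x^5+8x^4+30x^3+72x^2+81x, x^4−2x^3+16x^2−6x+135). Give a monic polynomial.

Repeated division with remainder:
  x^5+8x^4+30x^3+72x^2+81x = (x+10)(x^4−2x^3+16x^2−6x+135) + (34x^3−82x^2+6x−1350)
  x^4−2x^3+16x^2−6x+135 = ((1/34)x+7/578)(34x^3−82x^2+6x−1350) + ((4860/289)x^2+(9720/289)x+43740/289)
  34x^3−82x^2+6x−1350 = ((4913/2430)x−1445/162)((4860/289)x^2+(9720/289)x+43740/289) + (0)
Last nonzero remainder: (4860/289)x^2+(9720/289)x+43740/289. Dividing through by 4860/289 gives the monic gcd x^2+2x+9.

x^2+2x+9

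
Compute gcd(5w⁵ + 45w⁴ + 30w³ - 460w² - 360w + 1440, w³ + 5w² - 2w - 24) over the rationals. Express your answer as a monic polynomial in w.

Apply the Euclidean algorithm:
  5w⁵ + 45w⁴ + 30w³ - 460w² - 360w + 1440 = (5w² + 20w - 60)(w³ + 5w² - 2w - 24) + (0)
The last nonzero remainder w³ + 5w² - 2w - 24 is already monic.

w³ + 5w² - 2w - 24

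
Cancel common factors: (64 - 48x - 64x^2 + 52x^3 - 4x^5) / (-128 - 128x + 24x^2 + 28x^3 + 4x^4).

(-2 + 3x - x^2)/(4 + x)

By polynomial division,
  -4x^5 + 52x^3 - 64x^2 - 48x + 64 = (-x + 7)(4x^4 + 28x^3 + 24x^2 - 128x - 128) + (-120x^3 - 360x^2 + 720x + 960)
  4x^4 + 28x^3 + 24x^2 - 128x - 128 = (-(1/30)x - 2/15)(-120x^3 - 360x^2 + 720x + 960) + (0)
Last nonzero remainder: -120x^3 - 360x^2 + 720x + 960. Dividing through by -120 gives the monic gcd x^3 + 3x^2 - 6x - 8.
Cancel x^3 + 3x^2 - 6x - 8 from numerator and denominator to get the reduced form.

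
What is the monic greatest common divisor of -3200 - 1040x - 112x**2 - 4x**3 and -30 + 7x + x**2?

10 + x

Euclidean algorithm in ℚ[x]:
  -4x**3 - 112x**2 - 1040x - 3200 = (-4x - 84)(x**2 + 7x - 30) + (-572x - 5720)
  x**2 + 7x - 30 = (-(1/572)x + 3/572)(-572x - 5720) + (0)
Last nonzero remainder: -572x - 5720. Dividing through by -572 gives the monic gcd x + 10.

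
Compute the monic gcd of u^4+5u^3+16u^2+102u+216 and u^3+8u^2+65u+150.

u+3

Repeated division with remainder:
  u^4+5u^3+16u^2+102u+216 = (u−3)(u^3+8u^2+65u+150) + (−25u^2+147u+666)
  u^3+8u^2+65u+150 = (−(1/25)u−347/625)(−25u^2+147u+666) + ((108284/625)u+324852/625)
  −25u^2+147u+666 = (−(15625/108284)u+69375/54142)((108284/625)u+324852/625) + (0)
Last nonzero remainder: (108284/625)u+324852/625. Dividing through by 108284/625 gives the monic gcd u+3.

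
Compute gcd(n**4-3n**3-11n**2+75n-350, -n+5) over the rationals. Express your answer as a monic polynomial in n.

n-5

Repeated division with remainder:
  n**4-3n**3-11n**2+75n-350 = (-n**3-2n**2+n-70)(-n+5) + (0)
Last nonzero remainder: -n+5. Dividing through by -1 gives the monic gcd n-5.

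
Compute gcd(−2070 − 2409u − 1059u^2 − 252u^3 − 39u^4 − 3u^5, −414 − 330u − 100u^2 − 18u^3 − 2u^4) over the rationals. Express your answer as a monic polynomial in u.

Euclidean algorithm in ℚ[u]:
  −3u^5 − 39u^4 − 252u^3 − 1059u^2 − 2409u − 2070 = ((3/2)u + 6)(−2u^4 − 18u^3 − 100u^2 − 330u − 414) + (6u^3 + 36u^2 + 192u + 414)
  −2u^4 − 18u^3 − 100u^2 − 330u − 414 = (−(1/3)u − 1)(6u^3 + 36u^2 + 192u + 414) + (0)
Last nonzero remainder: 6u^3 + 36u^2 + 192u + 414. Dividing through by 6 gives the monic gcd u^3 + 6u^2 + 32u + 69.

69 + 32u + 6u^2 + u^3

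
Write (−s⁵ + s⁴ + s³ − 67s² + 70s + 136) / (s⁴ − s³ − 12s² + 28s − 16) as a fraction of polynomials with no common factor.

(−s³ + 3s² − 13s − 17)/(s² − 3s + 2)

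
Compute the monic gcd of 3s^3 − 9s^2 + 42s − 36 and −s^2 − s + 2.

Repeated division with remainder:
  3s^3 − 9s^2 + 42s − 36 = (−3s + 12)(−s^2 − s + 2) + (60s − 60)
  −s^2 − s + 2 = (−(1/60)s − 1/30)(60s − 60) + (0)
Last nonzero remainder: 60s − 60. Dividing through by 60 gives the monic gcd s − 1.

s − 1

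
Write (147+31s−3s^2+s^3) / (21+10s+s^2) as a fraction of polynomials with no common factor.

(49−6s+s^2)/(7+s)

Apply the Euclidean algorithm:
  s^3−3s^2+31s+147 = (s−13)(s^2+10s+21) + (140s+420)
  s^2+10s+21 = ((1/140)s+1/20)(140s+420) + (0)
Last nonzero remainder: 140s+420. Dividing through by 140 gives the monic gcd s+3.
Cancel s+3 from numerator and denominator to get the reduced form.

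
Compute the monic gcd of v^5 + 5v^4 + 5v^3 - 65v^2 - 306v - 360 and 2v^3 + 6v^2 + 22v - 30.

v^2 + 4v + 15

By polynomial division,
  v^5 + 5v^4 + 5v^3 - 65v^2 - 306v - 360 = ((1/2)v^2 + v - 6)(2v^3 + 6v^2 + 22v - 30) + (-36v^2 - 144v - 540)
  2v^3 + 6v^2 + 22v - 30 = (-(1/18)v + 1/18)(-36v^2 - 144v - 540) + (0)
Last nonzero remainder: -36v^2 - 144v - 540. Dividing through by -36 gives the monic gcd v^2 + 4v + 15.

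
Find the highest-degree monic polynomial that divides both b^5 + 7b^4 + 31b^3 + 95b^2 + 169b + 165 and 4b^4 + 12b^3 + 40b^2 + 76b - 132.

b^3 + 4b^2 + 14b + 33

Euclidean algorithm in ℚ[b]:
  b^5 + 7b^4 + 31b^3 + 95b^2 + 169b + 165 = ((1/4)b + 1)(4b^4 + 12b^3 + 40b^2 + 76b - 132) + (9b^3 + 36b^2 + 126b + 297)
  4b^4 + 12b^3 + 40b^2 + 76b - 132 = ((4/9)b - 4/9)(9b^3 + 36b^2 + 126b + 297) + (0)
Last nonzero remainder: 9b^3 + 36b^2 + 126b + 297. Dividing through by 9 gives the monic gcd b^3 + 4b^2 + 14b + 33.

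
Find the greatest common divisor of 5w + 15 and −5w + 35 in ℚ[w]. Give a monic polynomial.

1

Apply the Euclidean algorithm:
  5w + 15 = (−1)(−5w + 35) + (50)
  −5w + 35 = (−(1/10)w + 7/10)(50) + (0)
The last nonzero remainder is the constant 50, so the polynomials are coprime and gcd = 1.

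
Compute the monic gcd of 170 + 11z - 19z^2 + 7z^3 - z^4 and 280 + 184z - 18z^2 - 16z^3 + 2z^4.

Euclidean algorithm in ℚ[z]:
  -z^4 + 7z^3 - 19z^2 + 11z + 170 = (-1/2)(2z^4 - 16z^3 - 18z^2 + 184z + 280) + (-z^3 - 28z^2 + 103z + 310)
  2z^4 - 16z^3 - 18z^2 + 184z + 280 = (-2z + 72)(-z^3 - 28z^2 + 103z + 310) + (2204z^2 - 6612z - 22040)
  -z^3 - 28z^2 + 103z + 310 = (-(1/2204)z - 31/2204)(2204z^2 - 6612z - 22040) + (0)
Last nonzero remainder: 2204z^2 - 6612z - 22040. Dividing through by 2204 gives the monic gcd z^2 - 3z - 10.

-10 - 3z + z^2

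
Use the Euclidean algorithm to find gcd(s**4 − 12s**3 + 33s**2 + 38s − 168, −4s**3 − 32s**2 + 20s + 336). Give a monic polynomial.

s − 3

Repeated division with remainder:
  s**4 − 12s**3 + 33s**2 + 38s − 168 = (−(1/4)s + 5)(−4s**3 − 32s**2 + 20s + 336) + (198s**2 + 22s − 1848)
  −4s**3 − 32s**2 + 20s + 336 = (−(2/99)s − 142/891)(198s**2 + 22s − 1848) + (−(1120/81)s + 1120/27)
  198s**2 + 22s − 1848 = (−(8019/560)s − 891/20)(−(1120/81)s + 1120/27) + (0)
Last nonzero remainder: −(1120/81)s + 1120/27. Dividing through by −1120/81 gives the monic gcd s − 3.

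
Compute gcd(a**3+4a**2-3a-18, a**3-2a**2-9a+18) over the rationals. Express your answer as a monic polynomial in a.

a**2+a-6

Euclidean algorithm in ℚ[a]:
  a**3+4a**2-3a-18 = (a**3-2a**2-9a+18) + (6a**2+6a-36)
  a**3-2a**2-9a+18 = ((1/6)a-1/2)(6a**2+6a-36) + (0)
Last nonzero remainder: 6a**2+6a-36. Dividing through by 6 gives the monic gcd a**2+a-6.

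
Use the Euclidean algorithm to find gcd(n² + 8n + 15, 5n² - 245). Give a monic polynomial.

By polynomial division,
  n² + 8n + 15 = (1/5)(5n² - 245) + (8n + 64)
  5n² - 245 = ((5/8)n - 5)(8n + 64) + (75)
  8n + 64 = ((8/75)n + 64/75)(75) + (0)
The last nonzero remainder is the constant 75, so the polynomials are coprime and gcd = 1.

1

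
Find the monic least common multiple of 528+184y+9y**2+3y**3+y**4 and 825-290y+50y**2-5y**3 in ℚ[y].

Repeated division with remainder:
  y**4+3y**3+9y**2+184y+528 = (-(1/5)y-13/5)(-5y**3+50y**2-290y+825) + (81y**2-405y+2673)
  -5y**3+50y**2-290y+825 = (-(5/81)y+25/81)(81y**2-405y+2673) + (0)
Last nonzero remainder: 81y**2-405y+2673. Dividing through by 81 gives the monic gcd y**2-5y+33.
Then lcm(f, g) = f·g / gcd(f, g); expanding and making the result monic gives the answer.

-2640-392y+139y**2-6y**3-2y**4+y**5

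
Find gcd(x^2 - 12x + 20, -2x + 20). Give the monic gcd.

By polynomial division,
  x^2 - 12x + 20 = (-(1/2)x + 1)(-2x + 20) + (0)
Last nonzero remainder: -2x + 20. Dividing through by -2 gives the monic gcd x - 10.

x - 10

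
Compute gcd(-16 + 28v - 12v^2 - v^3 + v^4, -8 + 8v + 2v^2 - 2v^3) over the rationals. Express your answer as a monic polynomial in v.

Apply the Euclidean algorithm:
  v^4 - v^3 - 12v^2 + 28v - 16 = (-(1/2)v)(-2v^3 + 2v^2 + 8v - 8) + (-8v^2 + 24v - 16)
  -2v^3 + 2v^2 + 8v - 8 = ((1/4)v + 1/2)(-8v^2 + 24v - 16) + (0)
Last nonzero remainder: -8v^2 + 24v - 16. Dividing through by -8 gives the monic gcd v^2 - 3v + 2.

2 - 3v + v^2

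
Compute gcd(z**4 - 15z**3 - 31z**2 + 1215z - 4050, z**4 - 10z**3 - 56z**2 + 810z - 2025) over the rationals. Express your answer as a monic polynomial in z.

z**3 - 5z**2 - 81z + 405

By polynomial division,
  z**4 - 15z**3 - 31z**2 + 1215z - 4050 = (z**4 - 10z**3 - 56z**2 + 810z - 2025) + (-5z**3 + 25z**2 + 405z - 2025)
  z**4 - 10z**3 - 56z**2 + 810z - 2025 = (-(1/5)z + 1)(-5z**3 + 25z**2 + 405z - 2025) + (0)
Last nonzero remainder: -5z**3 + 25z**2 + 405z - 2025. Dividing through by -5 gives the monic gcd z**3 - 5z**2 - 81z + 405.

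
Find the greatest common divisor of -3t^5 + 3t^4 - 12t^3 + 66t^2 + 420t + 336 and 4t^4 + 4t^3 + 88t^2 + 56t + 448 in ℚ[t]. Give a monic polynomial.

t^2 + 14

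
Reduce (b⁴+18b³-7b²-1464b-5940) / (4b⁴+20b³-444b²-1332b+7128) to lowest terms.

Apply the Euclidean algorithm:
  b⁴+18b³-7b²-1464b-5940 = (1/4)(4b⁴+20b³-444b²-1332b+7128) + (13b³+104b²-1131b-7722)
  4b⁴+20b³-444b²-1332b+7128 = ((4/13)b-12/13)(13b³+104b²-1131b-7722) + (0)
Last nonzero remainder: 13b³+104b²-1131b-7722. Dividing through by 13 gives the monic gcd b³+8b²-87b-594.
Cancel b³+8b²-87b-594 from numerator and denominator to get the reduced form.

(b+10)/(4b-12)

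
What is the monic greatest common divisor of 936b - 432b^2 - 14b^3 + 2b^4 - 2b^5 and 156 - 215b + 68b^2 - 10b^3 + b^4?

39 - 5b + b^2

Euclidean algorithm in ℚ[b]:
  -2b^5 + 2b^4 - 14b^3 - 432b^2 + 936b = (-2b - 18)(b^4 - 10b^3 + 68b^2 - 215b + 156) + (-58b^3 + 362b^2 - 2622b + 2808)
  b^4 - 10b^3 + 68b^2 - 215b + 156 = (-(1/58)b + 109/1682)(-58b^3 + 362b^2 - 2622b + 2808) + (-(560/841)b^2 + (2800/841)b - 21840/841)
  -58b^3 + 362b^2 - 2622b + 2808 = ((24389/280)b - 7569/70)(-(560/841)b^2 + (2800/841)b - 21840/841) + (0)
Last nonzero remainder: -(560/841)b^2 + (2800/841)b - 21840/841. Dividing through by -560/841 gives the monic gcd b^2 - 5b + 39.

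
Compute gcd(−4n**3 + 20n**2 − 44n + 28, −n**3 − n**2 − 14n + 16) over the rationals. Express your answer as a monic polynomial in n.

Repeated division with remainder:
  −4n**3 + 20n**2 − 44n + 28 = (4)(−n**3 − n**2 − 14n + 16) + (24n**2 + 12n − 36)
  −n**3 − n**2 − 14n + 16 = (−(1/24)n − 1/48)(24n**2 + 12n − 36) + (−(61/4)n + 61/4)
  24n**2 + 12n − 36 = (−(96/61)n − 144/61)(−(61/4)n + 61/4) + (0)
Last nonzero remainder: −(61/4)n + 61/4. Dividing through by −61/4 gives the monic gcd n − 1.

n − 1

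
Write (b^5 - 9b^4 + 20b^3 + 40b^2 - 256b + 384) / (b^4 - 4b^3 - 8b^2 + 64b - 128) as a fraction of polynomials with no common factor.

(b^2 - b - 12)/(b + 4)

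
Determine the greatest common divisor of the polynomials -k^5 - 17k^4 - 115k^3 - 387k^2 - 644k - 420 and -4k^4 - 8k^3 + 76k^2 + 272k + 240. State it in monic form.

k^2 + 5k + 6

Repeated division with remainder:
  -k^5 - 17k^4 - 115k^3 - 387k^2 - 644k - 420 = ((1/4)k + 15/4)(-4k^4 - 8k^3 + 76k^2 + 272k + 240) + (-104k^3 - 740k^2 - 1724k - 1320)
  -4k^4 - 8k^3 + 76k^2 + 272k + 240 = ((1/26)k - 133/676)(-104k^3 - 740k^2 - 1724k - 1320) + (-(555/169)k^2 - (2775/169)k - 3330/169)
  -104k^3 - 740k^2 - 1724k - 1320 = ((17576/555)k + 7436/111)(-(555/169)k^2 - (2775/169)k - 3330/169) + (0)
Last nonzero remainder: -(555/169)k^2 - (2775/169)k - 3330/169. Dividing through by -555/169 gives the monic gcd k^2 + 5k + 6.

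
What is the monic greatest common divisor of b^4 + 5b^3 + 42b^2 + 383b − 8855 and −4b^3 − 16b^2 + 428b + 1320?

b + 11

Apply the Euclidean algorithm:
  b^4 + 5b^3 + 42b^2 + 383b − 8855 = (−(1/4)b − 1/4)(−4b^3 − 16b^2 + 428b + 1320) + (145b^2 + 820b − 8525)
  −4b^3 − 16b^2 + 428b + 1320 = (−(4/145)b + 192/4205)(145b^2 + 820b − 8525) + ((130680/841)b + 1437480/841)
  145b^2 + 820b − 8525 = ((24389/26136)b − 130355/26136)((130680/841)b + 1437480/841) + (0)
Last nonzero remainder: (130680/841)b + 1437480/841. Dividing through by 130680/841 gives the monic gcd b + 11.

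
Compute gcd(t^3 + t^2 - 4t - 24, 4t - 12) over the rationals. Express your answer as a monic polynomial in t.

t - 3

Apply the Euclidean algorithm:
  t^3 + t^2 - 4t - 24 = ((1/4)t^2 + t + 2)(4t - 12) + (0)
Last nonzero remainder: 4t - 12. Dividing through by 4 gives the monic gcd t - 3.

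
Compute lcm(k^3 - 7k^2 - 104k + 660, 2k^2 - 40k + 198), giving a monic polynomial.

k^4 - 16k^3 - 41k^2 + 1596k - 5940

Euclidean algorithm in ℚ[k]:
  k^3 - 7k^2 - 104k + 660 = ((1/2)k + 13/2)(2k^2 - 40k + 198) + (57k - 627)
  2k^2 - 40k + 198 = ((2/57)k - 6/19)(57k - 627) + (0)
Last nonzero remainder: 57k - 627. Dividing through by 57 gives the monic gcd k - 11.
Then lcm(f, g) = f·g / gcd(f, g); expanding and making the result monic gives the answer.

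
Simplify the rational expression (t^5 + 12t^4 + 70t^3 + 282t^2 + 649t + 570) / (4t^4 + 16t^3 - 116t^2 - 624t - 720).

Repeated division with remainder:
  t^5 + 12t^4 + 70t^3 + 282t^2 + 649t + 570 = ((1/4)t + 2)(4t^4 + 16t^3 - 116t^2 - 624t - 720) + (67t^3 + 670t^2 + 2077t + 2010)
  4t^4 + 16t^3 - 116t^2 - 624t - 720 = ((4/67)t - 24/67)(67t^3 + 670t^2 + 2077t + 2010) + (0)
Last nonzero remainder: 67t^3 + 670t^2 + 2077t + 2010. Dividing through by 67 gives the monic gcd t^3 + 10t^2 + 31t + 30.
Cancel t^3 + 10t^2 + 31t + 30 from numerator and denominator to get the reduced form.

(t^2 + 2t + 19)/(4t - 24)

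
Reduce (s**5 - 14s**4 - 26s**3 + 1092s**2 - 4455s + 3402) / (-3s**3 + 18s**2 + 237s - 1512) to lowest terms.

(-s**3 + 16s**2 - 69s + 54)/(3s - 24)

Apply the Euclidean algorithm:
  s**5 - 14s**4 - 26s**3 + 1092s**2 - 4455s + 3402 = (-(1/3)s**2 + (8/3)s - 5/3)(-3s**3 + 18s**2 + 237s - 1512) + (-14s**2 - 28s + 882)
  -3s**3 + 18s**2 + 237s - 1512 = ((3/14)s - 12/7)(-14s**2 - 28s + 882) + (0)
Last nonzero remainder: -14s**2 - 28s + 882. Dividing through by -14 gives the monic gcd s**2 + 2s - 63.
Cancel s**2 + 2s - 63 from numerator and denominator to get the reduced form.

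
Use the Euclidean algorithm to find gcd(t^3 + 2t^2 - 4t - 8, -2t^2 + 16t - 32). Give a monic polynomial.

1

Euclidean algorithm in ℚ[t]:
  t^3 + 2t^2 - 4t - 8 = (-(1/2)t - 5)(-2t^2 + 16t - 32) + (60t - 168)
  -2t^2 + 16t - 32 = (-(1/30)t + 13/75)(60t - 168) + (-72/25)
  60t - 168 = (-(125/6)t + 175/3)(-72/25) + (0)
The last nonzero remainder is the constant -72/25, so the polynomials are coprime and gcd = 1.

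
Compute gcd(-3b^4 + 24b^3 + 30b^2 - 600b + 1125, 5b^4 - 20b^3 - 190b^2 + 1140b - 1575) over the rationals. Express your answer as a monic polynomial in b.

b^2 - 8b + 15

Euclidean algorithm in ℚ[b]:
  -3b^4 + 24b^3 + 30b^2 - 600b + 1125 = (-3/5)(5b^4 - 20b^3 - 190b^2 + 1140b - 1575) + (12b^3 - 84b^2 + 84b + 180)
  5b^4 - 20b^3 - 190b^2 + 1140b - 1575 = ((5/12)b + 5/4)(12b^3 - 84b^2 + 84b + 180) + (-120b^2 + 960b - 1800)
  12b^3 - 84b^2 + 84b + 180 = (-(1/10)b - 1/10)(-120b^2 + 960b - 1800) + (0)
Last nonzero remainder: -120b^2 + 960b - 1800. Dividing through by -120 gives the monic gcd b^2 - 8b + 15.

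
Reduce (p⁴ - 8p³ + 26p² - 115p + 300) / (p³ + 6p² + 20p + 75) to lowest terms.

By polynomial division,
  p⁴ - 8p³ + 26p² - 115p + 300 = (p - 14)(p³ + 6p² + 20p + 75) + (90p² + 90p + 1350)
  p³ + 6p² + 20p + 75 = ((1/90)p + 1/18)(90p² + 90p + 1350) + (0)
Last nonzero remainder: 90p² + 90p + 1350. Dividing through by 90 gives the monic gcd p² + p + 15.
Cancel p² + p + 15 from numerator and denominator to get the reduced form.

(p² - 9p + 20)/(p + 5)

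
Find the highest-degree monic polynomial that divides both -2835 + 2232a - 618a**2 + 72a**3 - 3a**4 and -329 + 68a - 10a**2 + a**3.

Euclidean algorithm in ℚ[a]:
  -3a**4 + 72a**3 - 618a**2 + 2232a - 2835 = (-3a + 42)(a**3 - 10a**2 + 68a - 329) + (6a**2 - 1611a + 10983)
  a**3 - 10a**2 + 68a - 329 = ((1/6)a + 517/12)(6a**2 - 1611a + 10983) + ((270579/4)a - 1894053/4)
  6a**2 - 1611a + 10983 = ((8/90193)a - 2092/90193)((270579/4)a - 1894053/4) + (0)
Last nonzero remainder: (270579/4)a - 1894053/4. Dividing through by 270579/4 gives the monic gcd a - 7.

-7 + a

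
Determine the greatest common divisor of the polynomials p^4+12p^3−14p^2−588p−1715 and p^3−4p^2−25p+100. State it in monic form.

p+5

By polynomial division,
  p^4+12p^3−14p^2−588p−1715 = (p+16)(p^3−4p^2−25p+100) + (75p^2−288p−3315)
  p^3−4p^2−25p+100 = ((1/75)p−4/1875)(75p^2−288p−3315) + ((11616/625)p+11616/125)
  75p^2−288p−3315 = ((15625/3872)p−138125/3872)((11616/625)p+11616/125) + (0)
Last nonzero remainder: (11616/625)p+11616/125. Dividing through by 11616/625 gives the monic gcd p+5.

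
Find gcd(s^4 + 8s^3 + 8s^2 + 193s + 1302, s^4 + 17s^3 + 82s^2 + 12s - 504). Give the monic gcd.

Euclidean algorithm in ℚ[s]:
  s^4 + 8s^3 + 8s^2 + 193s + 1302 = (s^4 + 17s^3 + 82s^2 + 12s - 504) + (-9s^3 - 74s^2 + 181s + 1806)
  s^4 + 17s^3 + 82s^2 + 12s - 504 = (-(1/9)s - 79/81)(-9s^3 - 74s^2 + 181s + 1806) + ((2425/81)s^2 + (31525/81)s + 33950/27)
  -9s^3 - 74s^2 + 181s + 1806 = (-(729/2425)s + 3483/2425)((2425/81)s^2 + (31525/81)s + 33950/27) + (0)
Last nonzero remainder: (2425/81)s^2 + (31525/81)s + 33950/27. Dividing through by 2425/81 gives the monic gcd s^2 + 13s + 42.

s^2 + 13s + 42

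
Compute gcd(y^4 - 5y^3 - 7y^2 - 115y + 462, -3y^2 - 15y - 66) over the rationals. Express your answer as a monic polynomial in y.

y^2 + 5y + 22

Apply the Euclidean algorithm:
  y^4 - 5y^3 - 7y^2 - 115y + 462 = (-(1/3)y^2 + (10/3)y - 7)(-3y^2 - 15y - 66) + (0)
Last nonzero remainder: -3y^2 - 15y - 66. Dividing through by -3 gives the monic gcd y^2 + 5y + 22.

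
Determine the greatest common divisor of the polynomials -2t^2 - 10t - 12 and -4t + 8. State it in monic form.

Apply the Euclidean algorithm:
  -2t^2 - 10t - 12 = ((1/2)t + 7/2)(-4t + 8) + (-40)
  -4t + 8 = ((1/10)t - 1/5)(-40) + (0)
The last nonzero remainder is the constant -40, so the polynomials are coprime and gcd = 1.

1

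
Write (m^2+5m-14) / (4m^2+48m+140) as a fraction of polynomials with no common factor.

(m-2)/(4m+20)

By polynomial division,
  m^2+5m-14 = (1/4)(4m^2+48m+140) + (-7m-49)
  4m^2+48m+140 = (-(4/7)m-20/7)(-7m-49) + (0)
Last nonzero remainder: -7m-49. Dividing through by -7 gives the monic gcd m+7.
Cancel m+7 from numerator and denominator to get the reduced form.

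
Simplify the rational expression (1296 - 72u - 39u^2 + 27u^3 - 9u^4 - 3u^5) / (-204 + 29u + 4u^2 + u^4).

Repeated division with remainder:
  -3u^5 - 9u^4 + 27u^3 - 39u^2 - 72u + 1296 = (-3u - 9)(u^4 + 4u^2 + 29u - 204) + (39u^3 + 84u^2 - 423u - 540)
  u^4 + 4u^2 + 29u - 204 = ((1/39)u - 28/507)(39u^3 + 84u^2 - 423u - 540) + ((3293/169)u^2 + (3293/169)u - 39516/169)
  39u^3 + 84u^2 - 423u - 540 = ((6591/3293)u + 7605/3293)((3293/169)u^2 + (3293/169)u - 39516/169) + (0)
Last nonzero remainder: (3293/169)u^2 + (3293/169)u - 39516/169. Dividing through by 3293/169 gives the monic gcd u^2 + u - 12.
Cancel u^2 + u - 12 from numerator and denominator to get the reduced form.

(-108 - 3u - 6u^2 - 3u^3)/(17 - u + u^2)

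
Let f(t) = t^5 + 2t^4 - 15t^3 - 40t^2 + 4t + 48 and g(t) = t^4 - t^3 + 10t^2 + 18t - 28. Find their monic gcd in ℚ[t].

t^2 + t - 2

Apply the Euclidean algorithm:
  t^5 + 2t^4 - 15t^3 - 40t^2 + 4t + 48 = (t + 3)(t^4 - t^3 + 10t^2 + 18t - 28) + (-22t^3 - 88t^2 - 22t + 132)
  t^4 - t^3 + 10t^2 + 18t - 28 = (-(1/22)t + 5/22)(-22t^3 - 88t^2 - 22t + 132) + (29t^2 + 29t - 58)
  -22t^3 - 88t^2 - 22t + 132 = (-(22/29)t - 66/29)(29t^2 + 29t - 58) + (0)
Last nonzero remainder: 29t^2 + 29t - 58. Dividing through by 29 gives the monic gcd t^2 + t - 2.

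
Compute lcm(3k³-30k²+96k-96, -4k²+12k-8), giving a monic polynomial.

k⁴-11k³+42k²-64k+32

Repeated division with remainder:
  3k³-30k²+96k-96 = (-(3/4)k+21/4)(-4k²+12k-8) + (27k-54)
  -4k²+12k-8 = (-(4/27)k+4/27)(27k-54) + (0)
Last nonzero remainder: 27k-54. Dividing through by 27 gives the monic gcd k-2.
Then lcm(f, g) = f·g / gcd(f, g); expanding and making the result monic gives the answer.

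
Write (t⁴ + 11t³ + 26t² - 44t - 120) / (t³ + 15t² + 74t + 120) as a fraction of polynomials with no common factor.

(t² - 4)/(t + 4)

Repeated division with remainder:
  t⁴ + 11t³ + 26t² - 44t - 120 = (t - 4)(t³ + 15t² + 74t + 120) + (12t² + 132t + 360)
  t³ + 15t² + 74t + 120 = ((1/12)t + 1/3)(12t² + 132t + 360) + (0)
Last nonzero remainder: 12t² + 132t + 360. Dividing through by 12 gives the monic gcd t² + 11t + 30.
Cancel t² + 11t + 30 from numerator and denominator to get the reduced form.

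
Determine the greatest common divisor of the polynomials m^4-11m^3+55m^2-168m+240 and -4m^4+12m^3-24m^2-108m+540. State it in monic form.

m^2-3m+15

Repeated division with remainder:
  m^4-11m^3+55m^2-168m+240 = (-1/4)(-4m^4+12m^3-24m^2-108m+540) + (-8m^3+49m^2-195m+375)
  -4m^4+12m^3-24m^2-108m+540 = ((1/2)m+25/16)(-8m^3+49m^2-195m+375) + (-(49/16)m^2+(147/16)m-735/16)
  -8m^3+49m^2-195m+375 = ((128/49)m-400/49)(-(49/16)m^2+(147/16)m-735/16) + (0)
Last nonzero remainder: -(49/16)m^2+(147/16)m-735/16. Dividing through by -49/16 gives the monic gcd m^2-3m+15.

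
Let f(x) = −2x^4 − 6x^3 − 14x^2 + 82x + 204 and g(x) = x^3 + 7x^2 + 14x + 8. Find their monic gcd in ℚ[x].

x + 2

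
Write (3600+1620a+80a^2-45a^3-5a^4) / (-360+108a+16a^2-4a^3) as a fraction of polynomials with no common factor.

By polynomial division,
  -5a^4-45a^3+80a^2+1620a+3600 = ((5/4)a+65/4)(-4a^3+16a^2+108a-360) + (-315a^2+315a+9450)
  -4a^3+16a^2+108a-360 = ((4/315)a-4/105)(-315a^2+315a+9450) + (0)
Last nonzero remainder: -315a^2+315a+9450. Dividing through by -315 gives the monic gcd a^2-a-30.
Cancel a^2-a-30 from numerator and denominator to get the reduced form.

(120+50a+5a^2)/(-12+4a)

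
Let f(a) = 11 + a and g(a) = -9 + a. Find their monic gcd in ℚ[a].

1

By polynomial division,
  a + 11 = (a - 9) + (20)
  a - 9 = ((1/20)a - 9/20)(20) + (0)
The last nonzero remainder is the constant 20, so the polynomials are coprime and gcd = 1.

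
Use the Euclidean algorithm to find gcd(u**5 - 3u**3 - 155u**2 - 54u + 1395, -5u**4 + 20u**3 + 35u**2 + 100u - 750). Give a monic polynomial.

u**2 - 8u + 15

Repeated division with remainder:
  u**5 - 3u**3 - 155u**2 - 54u + 1395 = (-(1/5)u - 4/5)(-5u**4 + 20u**3 + 35u**2 + 100u - 750) + (20u**3 - 107u**2 - 124u + 795)
  -5u**4 + 20u**3 + 35u**2 + 100u - 750 = (-(1/4)u - 27/80)(20u**3 - 107u**2 - 124u + 795) + (-(2569/80)u**2 + (2569/10)u - 7707/16)
  20u**3 - 107u**2 - 124u + 795 = (-(1600/2569)u - 4240/2569)(-(2569/80)u**2 + (2569/10)u - 7707/16) + (0)
Last nonzero remainder: -(2569/80)u**2 + (2569/10)u - 7707/16. Dividing through by -2569/80 gives the monic gcd u**2 - 8u + 15.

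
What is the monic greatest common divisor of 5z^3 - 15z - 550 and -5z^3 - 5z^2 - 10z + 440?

z^2 + 5z + 22

Euclidean algorithm in ℚ[z]:
  5z^3 - 15z - 550 = (-1)(-5z^3 - 5z^2 - 10z + 440) + (-5z^2 - 25z - 110)
  -5z^3 - 5z^2 - 10z + 440 = (z - 4)(-5z^2 - 25z - 110) + (0)
Last nonzero remainder: -5z^2 - 25z - 110. Dividing through by -5 gives the monic gcd z^2 + 5z + 22.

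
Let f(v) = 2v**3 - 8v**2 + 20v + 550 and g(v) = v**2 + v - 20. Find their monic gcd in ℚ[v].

Euclidean algorithm in ℚ[v]:
  2v**3 - 8v**2 + 20v + 550 = (2v - 10)(v**2 + v - 20) + (70v + 350)
  v**2 + v - 20 = ((1/70)v - 2/35)(70v + 350) + (0)
Last nonzero remainder: 70v + 350. Dividing through by 70 gives the monic gcd v + 5.

v + 5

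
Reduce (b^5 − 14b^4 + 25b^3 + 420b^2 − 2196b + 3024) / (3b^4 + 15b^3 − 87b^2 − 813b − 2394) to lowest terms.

Euclidean algorithm in ℚ[b]:
  b^5 − 14b^4 + 25b^3 + 420b^2 − 2196b + 3024 = ((1/3)b − 19/3)(3b^4 + 15b^3 − 87b^2 − 813b − 2394) + (149b^3 + 140b^2 − 6547b − 12138)
  3b^4 + 15b^3 − 87b^2 − 813b − 2394 = ((3/149)b + 1815/22201)(149b^3 + 140b^2 − 6547b − 12138) + ((740922/22201)b^2 − (740922/22201)b − 31118724/22201)
  149b^3 + 140b^2 − 6547b − 12138 = ((3307949/740922)b + 6416089/740922)((740922/22201)b^2 − (740922/22201)b − 31118724/22201) + (0)
Last nonzero remainder: (740922/22201)b^2 − (740922/22201)b − 31118724/22201. Dividing through by 740922/22201 gives the monic gcd b^2 − b − 42.
Cancel b^2 − b − 42 from numerator and denominator to get the reduced form.

(b^3 − 13b^2 + 54b − 72)/(3b^2 + 18b + 57)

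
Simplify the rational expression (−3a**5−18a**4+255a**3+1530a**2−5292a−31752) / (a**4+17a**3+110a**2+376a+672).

Apply the Euclidean algorithm:
  −3a**5−18a**4+255a**3+1530a**2−5292a−31752 = (−3a+33)(a**4+17a**3+110a**2+376a+672) + (24a**3−972a**2−15684a−53928)
  a**4+17a**3+110a**2+376a+672 = ((1/24)a+115/48)(24a**3−972a**2−15684a−53928) + ((12369/4)a**2+(160797/4)a+259749/2)
  24a**3−972a**2−15684a−53928 = ((32/4123)a−1712/4123)((12369/4)a**2+(160797/4)a+259749/2) + (0)
Last nonzero remainder: (12369/4)a**2+(160797/4)a+259749/2. Dividing through by 12369/4 gives the monic gcd a**2+13a+42.
Cancel a**2+13a+42 from numerator and denominator to get the reduced form.

(−3a**3+21a**2+108a−756)/(a**2+4a+16)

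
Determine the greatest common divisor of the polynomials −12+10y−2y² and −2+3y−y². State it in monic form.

Apply the Euclidean algorithm:
  −2y²+10y−12 = (2)(−y²+3y−2) + (4y−8)
  −y²+3y−2 = (−(1/4)y+1/4)(4y−8) + (0)
Last nonzero remainder: 4y−8. Dividing through by 4 gives the monic gcd y−2.

−2+y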